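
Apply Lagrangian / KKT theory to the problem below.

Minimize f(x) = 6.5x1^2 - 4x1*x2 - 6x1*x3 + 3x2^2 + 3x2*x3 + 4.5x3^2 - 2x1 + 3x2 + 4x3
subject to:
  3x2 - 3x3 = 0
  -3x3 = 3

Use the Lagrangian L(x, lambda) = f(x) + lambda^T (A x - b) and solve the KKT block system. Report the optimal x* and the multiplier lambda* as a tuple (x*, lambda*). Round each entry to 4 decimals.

Form the Lagrangian:
  L(x, lambda) = (1/2) x^T Q x + c^T x + lambda^T (A x - b)
Stationarity (grad_x L = 0): Q x + c + A^T lambda = 0.
Primal feasibility: A x = b.

This gives the KKT block system:
  [ Q   A^T ] [ x     ]   [-c ]
  [ A    0  ] [ lambda ] = [ b ]

Solving the linear system:
  x*      = (-0.6154, -1, -1)
  lambda* = (1.1795, -2.6154)
  f(x*)   = 1.0385

x* = (-0.6154, -1, -1), lambda* = (1.1795, -2.6154)


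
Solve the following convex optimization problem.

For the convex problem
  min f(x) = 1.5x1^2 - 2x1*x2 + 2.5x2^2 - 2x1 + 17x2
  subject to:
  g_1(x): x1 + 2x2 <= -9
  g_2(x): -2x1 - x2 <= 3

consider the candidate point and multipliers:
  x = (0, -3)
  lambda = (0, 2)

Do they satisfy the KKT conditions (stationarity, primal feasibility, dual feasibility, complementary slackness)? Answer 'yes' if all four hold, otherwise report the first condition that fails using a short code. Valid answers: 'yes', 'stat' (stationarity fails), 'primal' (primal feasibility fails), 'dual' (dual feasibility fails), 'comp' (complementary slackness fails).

Gradient of f: grad f(x) = Q x + c = (4, 2)
Constraint values g_i(x) = a_i^T x - b_i:
  g_1((0, -3)) = 3
  g_2((0, -3)) = 0
Stationarity residual: grad f(x) + sum_i lambda_i a_i = (0, 0)
  -> stationarity OK
Primal feasibility (all g_i <= 0): FAILS
Dual feasibility (all lambda_i >= 0): OK
Complementary slackness (lambda_i * g_i(x) = 0 for all i): OK

Verdict: the first failing condition is primal_feasibility -> primal.

primal


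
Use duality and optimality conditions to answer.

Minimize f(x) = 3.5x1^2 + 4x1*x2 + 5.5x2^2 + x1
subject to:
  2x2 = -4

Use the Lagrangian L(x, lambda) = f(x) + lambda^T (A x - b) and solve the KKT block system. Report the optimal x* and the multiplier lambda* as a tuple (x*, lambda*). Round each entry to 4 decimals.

Form the Lagrangian:
  L(x, lambda) = (1/2) x^T Q x + c^T x + lambda^T (A x - b)
Stationarity (grad_x L = 0): Q x + c + A^T lambda = 0.
Primal feasibility: A x = b.

This gives the KKT block system:
  [ Q   A^T ] [ x     ]   [-c ]
  [ A    0  ] [ lambda ] = [ b ]

Solving the linear system:
  x*      = (1, -2)
  lambda* = (9)
  f(x*)   = 18.5

x* = (1, -2), lambda* = (9)


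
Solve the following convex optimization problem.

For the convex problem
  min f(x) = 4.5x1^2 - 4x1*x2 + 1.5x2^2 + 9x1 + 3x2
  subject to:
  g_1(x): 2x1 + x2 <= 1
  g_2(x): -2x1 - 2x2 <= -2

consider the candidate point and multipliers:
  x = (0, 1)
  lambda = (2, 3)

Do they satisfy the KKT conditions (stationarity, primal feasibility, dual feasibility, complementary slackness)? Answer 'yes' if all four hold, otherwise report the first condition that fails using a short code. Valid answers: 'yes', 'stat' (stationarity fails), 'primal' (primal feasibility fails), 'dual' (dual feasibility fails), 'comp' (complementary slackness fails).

Gradient of f: grad f(x) = Q x + c = (5, 6)
Constraint values g_i(x) = a_i^T x - b_i:
  g_1((0, 1)) = 0
  g_2((0, 1)) = 0
Stationarity residual: grad f(x) + sum_i lambda_i a_i = (3, 2)
  -> stationarity FAILS
Primal feasibility (all g_i <= 0): OK
Dual feasibility (all lambda_i >= 0): OK
Complementary slackness (lambda_i * g_i(x) = 0 for all i): OK

Verdict: the first failing condition is stationarity -> stat.

stat


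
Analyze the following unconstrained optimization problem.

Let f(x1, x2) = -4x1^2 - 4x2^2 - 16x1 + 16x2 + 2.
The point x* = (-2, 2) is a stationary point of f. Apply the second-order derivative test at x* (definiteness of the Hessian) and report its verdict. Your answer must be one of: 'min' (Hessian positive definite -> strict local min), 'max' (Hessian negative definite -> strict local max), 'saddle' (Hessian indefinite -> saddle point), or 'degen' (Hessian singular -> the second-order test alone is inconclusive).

Compute the Hessian H = grad^2 f:
  H = [[-8, 0], [0, -8]]
Verify stationarity: grad f(x*) = H x* + g = (0, 0).
Eigenvalues of H: -8, -8.
Both eigenvalues < 0, so H is negative definite -> x* is a strict local max.

max


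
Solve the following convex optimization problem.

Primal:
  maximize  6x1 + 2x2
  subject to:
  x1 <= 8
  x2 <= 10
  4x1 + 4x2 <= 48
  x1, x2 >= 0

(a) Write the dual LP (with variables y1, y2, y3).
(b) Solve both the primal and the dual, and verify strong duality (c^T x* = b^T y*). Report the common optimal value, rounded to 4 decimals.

The standard primal-dual pair for 'max c^T x s.t. A x <= b, x >= 0' is:
  Dual:  min b^T y  s.t.  A^T y >= c,  y >= 0.

So the dual LP is:
  minimize  8y1 + 10y2 + 48y3
  subject to:
    y1 + 4y3 >= 6
    y2 + 4y3 >= 2
    y1, y2, y3 >= 0

Solving the primal: x* = (8, 4).
  primal value c^T x* = 56.
Solving the dual: y* = (4, 0, 0.5).
  dual value b^T y* = 56.
Strong duality: c^T x* = b^T y*. Confirmed.

56


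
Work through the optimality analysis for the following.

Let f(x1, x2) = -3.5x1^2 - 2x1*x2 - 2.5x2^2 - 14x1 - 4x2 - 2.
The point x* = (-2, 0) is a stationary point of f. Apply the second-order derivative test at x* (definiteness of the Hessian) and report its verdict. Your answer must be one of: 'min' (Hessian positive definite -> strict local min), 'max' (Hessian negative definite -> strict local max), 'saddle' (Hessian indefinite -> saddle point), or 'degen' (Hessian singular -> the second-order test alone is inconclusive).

Compute the Hessian H = grad^2 f:
  H = [[-7, -2], [-2, -5]]
Verify stationarity: grad f(x*) = H x* + g = (0, 0).
Eigenvalues of H: -8.2361, -3.7639.
Both eigenvalues < 0, so H is negative definite -> x* is a strict local max.

max


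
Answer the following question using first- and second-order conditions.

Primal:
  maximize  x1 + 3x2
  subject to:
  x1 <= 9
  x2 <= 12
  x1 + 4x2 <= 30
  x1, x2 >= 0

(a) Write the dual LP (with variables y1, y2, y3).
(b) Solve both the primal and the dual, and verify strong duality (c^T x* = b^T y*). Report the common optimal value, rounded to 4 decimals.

The standard primal-dual pair for 'max c^T x s.t. A x <= b, x >= 0' is:
  Dual:  min b^T y  s.t.  A^T y >= c,  y >= 0.

So the dual LP is:
  minimize  9y1 + 12y2 + 30y3
  subject to:
    y1 + y3 >= 1
    y2 + 4y3 >= 3
    y1, y2, y3 >= 0

Solving the primal: x* = (9, 5.25).
  primal value c^T x* = 24.75.
Solving the dual: y* = (0.25, 0, 0.75).
  dual value b^T y* = 24.75.
Strong duality: c^T x* = b^T y*. Confirmed.

24.75


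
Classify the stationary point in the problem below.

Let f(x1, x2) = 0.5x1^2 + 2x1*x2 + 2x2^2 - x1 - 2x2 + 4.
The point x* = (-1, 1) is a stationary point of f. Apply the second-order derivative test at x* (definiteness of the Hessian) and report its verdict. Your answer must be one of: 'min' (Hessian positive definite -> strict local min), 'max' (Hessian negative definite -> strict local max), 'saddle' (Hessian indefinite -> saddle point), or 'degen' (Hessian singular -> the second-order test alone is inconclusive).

Compute the Hessian H = grad^2 f:
  H = [[1, 2], [2, 4]]
Verify stationarity: grad f(x*) = H x* + g = (0, 0).
Eigenvalues of H: 0, 5.
H has a zero eigenvalue (singular; positive semidefinite but not definite), so H is neither positive definite, negative definite, nor indefinite. The second-order test alone is inconclusive -> degen.
(Indeed, f is constant along the null direction of H through x*, so x* is not a strict local extremum.)

degen


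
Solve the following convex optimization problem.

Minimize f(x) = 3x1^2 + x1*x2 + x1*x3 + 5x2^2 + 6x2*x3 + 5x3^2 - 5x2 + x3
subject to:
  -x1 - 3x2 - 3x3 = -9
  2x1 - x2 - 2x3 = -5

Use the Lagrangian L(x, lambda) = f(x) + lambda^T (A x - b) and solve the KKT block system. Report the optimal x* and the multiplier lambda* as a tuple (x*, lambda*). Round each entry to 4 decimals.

Form the Lagrangian:
  L(x, lambda) = (1/2) x^T Q x + c^T x + lambda^T (A x - b)
Stationarity (grad_x L = 0): Q x + c + A^T lambda = 0.
Primal feasibility: A x = b.

This gives the KKT block system:
  [ Q   A^T ] [ x     ]   [-c ]
  [ A    0  ] [ lambda ] = [ b ]

Solving the linear system:
  x*      = (-0.3676, 1.9802, 1.1423)
  lambda* = (6.2134, 2.6482)
  f(x*)   = 30.2016

x* = (-0.3676, 1.9802, 1.1423), lambda* = (6.2134, 2.6482)


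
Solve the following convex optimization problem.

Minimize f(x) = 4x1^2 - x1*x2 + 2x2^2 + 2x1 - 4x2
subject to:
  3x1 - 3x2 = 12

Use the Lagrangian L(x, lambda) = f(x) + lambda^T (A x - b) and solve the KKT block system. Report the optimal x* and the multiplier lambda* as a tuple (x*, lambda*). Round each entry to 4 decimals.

Form the Lagrangian:
  L(x, lambda) = (1/2) x^T Q x + c^T x + lambda^T (A x - b)
Stationarity (grad_x L = 0): Q x + c + A^T lambda = 0.
Primal feasibility: A x = b.

This gives the KKT block system:
  [ Q   A^T ] [ x     ]   [-c ]
  [ A    0  ] [ lambda ] = [ b ]

Solving the linear system:
  x*      = (1.4, -2.6)
  lambda* = (-5.2667)
  f(x*)   = 38.2

x* = (1.4, -2.6), lambda* = (-5.2667)


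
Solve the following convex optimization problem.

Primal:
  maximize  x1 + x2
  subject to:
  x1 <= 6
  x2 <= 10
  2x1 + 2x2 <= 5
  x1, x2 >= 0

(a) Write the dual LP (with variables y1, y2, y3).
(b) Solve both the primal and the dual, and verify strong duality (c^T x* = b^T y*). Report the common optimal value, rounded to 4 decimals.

The standard primal-dual pair for 'max c^T x s.t. A x <= b, x >= 0' is:
  Dual:  min b^T y  s.t.  A^T y >= c,  y >= 0.

So the dual LP is:
  minimize  6y1 + 10y2 + 5y3
  subject to:
    y1 + 2y3 >= 1
    y2 + 2y3 >= 1
    y1, y2, y3 >= 0

Solving the primal: x* = (2.5, 0).
  primal value c^T x* = 2.5.
Solving the dual: y* = (0, 0, 0.5).
  dual value b^T y* = 2.5.
Strong duality: c^T x* = b^T y*. Confirmed.

2.5


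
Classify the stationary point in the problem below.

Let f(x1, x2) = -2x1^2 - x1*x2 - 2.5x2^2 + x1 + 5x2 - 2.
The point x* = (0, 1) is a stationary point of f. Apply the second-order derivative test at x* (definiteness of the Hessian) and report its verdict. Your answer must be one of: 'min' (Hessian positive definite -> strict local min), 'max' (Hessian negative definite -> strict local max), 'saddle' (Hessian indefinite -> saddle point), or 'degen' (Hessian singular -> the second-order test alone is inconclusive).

Compute the Hessian H = grad^2 f:
  H = [[-4, -1], [-1, -5]]
Verify stationarity: grad f(x*) = H x* + g = (0, 0).
Eigenvalues of H: -5.618, -3.382.
Both eigenvalues < 0, so H is negative definite -> x* is a strict local max.

max


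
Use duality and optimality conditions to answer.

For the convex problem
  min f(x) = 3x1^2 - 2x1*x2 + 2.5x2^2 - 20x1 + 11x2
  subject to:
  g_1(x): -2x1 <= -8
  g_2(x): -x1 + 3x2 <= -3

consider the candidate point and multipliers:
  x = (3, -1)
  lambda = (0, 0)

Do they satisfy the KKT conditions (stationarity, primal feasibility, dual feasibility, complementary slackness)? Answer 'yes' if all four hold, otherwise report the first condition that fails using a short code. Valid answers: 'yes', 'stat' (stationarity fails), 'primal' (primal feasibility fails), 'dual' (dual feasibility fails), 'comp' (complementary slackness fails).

Gradient of f: grad f(x) = Q x + c = (0, 0)
Constraint values g_i(x) = a_i^T x - b_i:
  g_1((3, -1)) = 2
  g_2((3, -1)) = -3
Stationarity residual: grad f(x) + sum_i lambda_i a_i = (0, 0)
  -> stationarity OK
Primal feasibility (all g_i <= 0): FAILS
Dual feasibility (all lambda_i >= 0): OK
Complementary slackness (lambda_i * g_i(x) = 0 for all i): OK

Verdict: the first failing condition is primal_feasibility -> primal.

primal


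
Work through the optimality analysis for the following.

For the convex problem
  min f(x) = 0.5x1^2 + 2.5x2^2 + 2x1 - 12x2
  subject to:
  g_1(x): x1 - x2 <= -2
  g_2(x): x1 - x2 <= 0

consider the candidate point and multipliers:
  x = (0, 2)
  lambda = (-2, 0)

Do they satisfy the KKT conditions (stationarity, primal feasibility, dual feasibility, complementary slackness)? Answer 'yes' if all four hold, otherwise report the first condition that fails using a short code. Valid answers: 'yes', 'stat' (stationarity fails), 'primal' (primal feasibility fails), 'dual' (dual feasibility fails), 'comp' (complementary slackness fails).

Gradient of f: grad f(x) = Q x + c = (2, -2)
Constraint values g_i(x) = a_i^T x - b_i:
  g_1((0, 2)) = 0
  g_2((0, 2)) = -2
Stationarity residual: grad f(x) + sum_i lambda_i a_i = (0, 0)
  -> stationarity OK
Primal feasibility (all g_i <= 0): OK
Dual feasibility (all lambda_i >= 0): FAILS
Complementary slackness (lambda_i * g_i(x) = 0 for all i): OK

Verdict: the first failing condition is dual_feasibility -> dual.

dual


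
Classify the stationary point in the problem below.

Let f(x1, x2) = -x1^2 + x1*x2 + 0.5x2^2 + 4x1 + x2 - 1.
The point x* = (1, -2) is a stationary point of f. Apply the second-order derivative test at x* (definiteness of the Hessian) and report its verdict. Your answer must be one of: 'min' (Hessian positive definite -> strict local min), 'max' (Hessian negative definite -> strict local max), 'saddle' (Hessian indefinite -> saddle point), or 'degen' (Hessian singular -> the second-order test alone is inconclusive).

Compute the Hessian H = grad^2 f:
  H = [[-2, 1], [1, 1]]
Verify stationarity: grad f(x*) = H x* + g = (0, 0).
Eigenvalues of H: -2.3028, 1.3028.
Eigenvalues have mixed signs, so H is indefinite -> x* is a saddle point.

saddle


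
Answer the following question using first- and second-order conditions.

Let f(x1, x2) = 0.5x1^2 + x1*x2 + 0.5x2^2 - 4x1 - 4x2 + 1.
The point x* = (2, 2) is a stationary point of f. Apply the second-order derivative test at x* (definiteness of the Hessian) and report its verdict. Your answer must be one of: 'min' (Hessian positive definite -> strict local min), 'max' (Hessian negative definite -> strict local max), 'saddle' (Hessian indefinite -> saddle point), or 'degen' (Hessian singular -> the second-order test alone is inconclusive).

Compute the Hessian H = grad^2 f:
  H = [[1, 1], [1, 1]]
Verify stationarity: grad f(x*) = H x* + g = (0, 0).
Eigenvalues of H: 0, 2.
H has a zero eigenvalue (singular; positive semidefinite but not definite), so H is neither positive definite, negative definite, nor indefinite. The second-order test alone is inconclusive -> degen.
(Indeed, f is constant along the null direction of H through x*, so x* is not a strict local extremum.)

degen


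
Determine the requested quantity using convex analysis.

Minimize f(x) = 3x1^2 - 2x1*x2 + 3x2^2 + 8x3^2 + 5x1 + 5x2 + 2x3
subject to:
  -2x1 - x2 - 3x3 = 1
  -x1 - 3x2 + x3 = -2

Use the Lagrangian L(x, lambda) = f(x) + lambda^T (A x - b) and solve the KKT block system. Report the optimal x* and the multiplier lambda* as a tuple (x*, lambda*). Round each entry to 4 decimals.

Form the Lagrangian:
  L(x, lambda) = (1/2) x^T Q x + c^T x + lambda^T (A x - b)
Stationarity (grad_x L = 0): Q x + c + A^T lambda = 0.
Primal feasibility: A x = b.

This gives the KKT block system:
  [ Q   A^T ] [ x     ]   [-c ]
  [ A    0  ] [ lambda ] = [ b ]

Solving the linear system:
  x*      = (-0.2222, 0.6111, -0.3889)
  lambda* = (-0.3556, 3.1556)
  f(x*)   = 3.9167

x* = (-0.2222, 0.6111, -0.3889), lambda* = (-0.3556, 3.1556)


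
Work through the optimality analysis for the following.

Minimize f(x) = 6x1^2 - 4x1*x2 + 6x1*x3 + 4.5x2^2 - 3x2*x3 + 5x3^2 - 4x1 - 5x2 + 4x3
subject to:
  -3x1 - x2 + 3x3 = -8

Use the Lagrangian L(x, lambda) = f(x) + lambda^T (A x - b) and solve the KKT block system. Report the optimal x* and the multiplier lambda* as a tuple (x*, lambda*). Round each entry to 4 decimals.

Form the Lagrangian:
  L(x, lambda) = (1/2) x^T Q x + c^T x + lambda^T (A x - b)
Stationarity (grad_x L = 0): Q x + c + A^T lambda = 0.
Primal feasibility: A x = b.

This gives the KKT block system:
  [ Q   A^T ] [ x     ]   [-c ]
  [ A    0  ] [ lambda ] = [ b ]

Solving the linear system:
  x*      = (1.2955, 0.8278, -1.0952)
  lambda* = (0.5543)
  f(x*)   = -4.6337

x* = (1.2955, 0.8278, -1.0952), lambda* = (0.5543)


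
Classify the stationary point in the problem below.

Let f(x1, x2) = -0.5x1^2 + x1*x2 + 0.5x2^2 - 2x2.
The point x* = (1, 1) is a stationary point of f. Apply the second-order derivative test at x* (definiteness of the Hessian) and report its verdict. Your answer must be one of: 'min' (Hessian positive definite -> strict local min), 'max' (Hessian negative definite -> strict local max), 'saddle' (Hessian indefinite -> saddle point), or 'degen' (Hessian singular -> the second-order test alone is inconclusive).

Compute the Hessian H = grad^2 f:
  H = [[-1, 1], [1, 1]]
Verify stationarity: grad f(x*) = H x* + g = (0, 0).
Eigenvalues of H: -1.4142, 1.4142.
Eigenvalues have mixed signs, so H is indefinite -> x* is a saddle point.

saddle


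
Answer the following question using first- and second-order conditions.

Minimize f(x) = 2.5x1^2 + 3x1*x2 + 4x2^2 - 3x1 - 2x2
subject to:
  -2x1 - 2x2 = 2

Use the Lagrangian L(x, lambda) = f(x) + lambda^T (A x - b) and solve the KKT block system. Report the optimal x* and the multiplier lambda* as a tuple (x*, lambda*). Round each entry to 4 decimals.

Form the Lagrangian:
  L(x, lambda) = (1/2) x^T Q x + c^T x + lambda^T (A x - b)
Stationarity (grad_x L = 0): Q x + c + A^T lambda = 0.
Primal feasibility: A x = b.

This gives the KKT block system:
  [ Q   A^T ] [ x     ]   [-c ]
  [ A    0  ] [ lambda ] = [ b ]

Solving the linear system:
  x*      = (-0.5714, -0.4286)
  lambda* = (-3.5714)
  f(x*)   = 4.8571

x* = (-0.5714, -0.4286), lambda* = (-3.5714)


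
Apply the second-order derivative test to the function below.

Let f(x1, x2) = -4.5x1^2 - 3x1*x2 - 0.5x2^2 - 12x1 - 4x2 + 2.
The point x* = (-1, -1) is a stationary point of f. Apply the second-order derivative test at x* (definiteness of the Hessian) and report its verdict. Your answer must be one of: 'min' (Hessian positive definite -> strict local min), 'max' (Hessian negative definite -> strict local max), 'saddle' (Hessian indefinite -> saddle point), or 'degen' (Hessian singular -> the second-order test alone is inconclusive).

Compute the Hessian H = grad^2 f:
  H = [[-9, -3], [-3, -1]]
Verify stationarity: grad f(x*) = H x* + g = (0, 0).
Eigenvalues of H: -10, 0.
H has a zero eigenvalue (singular; negative semidefinite but not definite), so H is neither positive definite, negative definite, nor indefinite. The second-order test alone is inconclusive -> degen.
(Indeed, f is constant along the null direction of H through x*, so x* is not a strict local extremum.)

degen


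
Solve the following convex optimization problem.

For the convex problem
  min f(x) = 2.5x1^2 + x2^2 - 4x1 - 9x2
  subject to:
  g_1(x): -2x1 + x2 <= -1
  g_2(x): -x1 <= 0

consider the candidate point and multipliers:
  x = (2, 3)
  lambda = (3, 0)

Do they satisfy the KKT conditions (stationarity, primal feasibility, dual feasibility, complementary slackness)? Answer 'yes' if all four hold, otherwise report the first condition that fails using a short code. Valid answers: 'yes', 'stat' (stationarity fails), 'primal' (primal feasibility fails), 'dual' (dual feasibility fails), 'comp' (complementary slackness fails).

Gradient of f: grad f(x) = Q x + c = (6, -3)
Constraint values g_i(x) = a_i^T x - b_i:
  g_1((2, 3)) = 0
  g_2((2, 3)) = -2
Stationarity residual: grad f(x) + sum_i lambda_i a_i = (0, 0)
  -> stationarity OK
Primal feasibility (all g_i <= 0): OK
Dual feasibility (all lambda_i >= 0): OK
Complementary slackness (lambda_i * g_i(x) = 0 for all i): OK

Verdict: yes, KKT holds.

yes


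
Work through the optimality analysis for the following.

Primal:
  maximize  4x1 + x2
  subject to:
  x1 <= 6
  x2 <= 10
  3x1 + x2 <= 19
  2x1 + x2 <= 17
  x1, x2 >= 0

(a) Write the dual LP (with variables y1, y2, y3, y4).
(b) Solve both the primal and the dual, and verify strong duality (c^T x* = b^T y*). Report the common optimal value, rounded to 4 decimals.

The standard primal-dual pair for 'max c^T x s.t. A x <= b, x >= 0' is:
  Dual:  min b^T y  s.t.  A^T y >= c,  y >= 0.

So the dual LP is:
  minimize  6y1 + 10y2 + 19y3 + 17y4
  subject to:
    y1 + 3y3 + 2y4 >= 4
    y2 + y3 + y4 >= 1
    y1, y2, y3, y4 >= 0

Solving the primal: x* = (6, 1).
  primal value c^T x* = 25.
Solving the dual: y* = (1, 0, 1, 0).
  dual value b^T y* = 25.
Strong duality: c^T x* = b^T y*. Confirmed.

25


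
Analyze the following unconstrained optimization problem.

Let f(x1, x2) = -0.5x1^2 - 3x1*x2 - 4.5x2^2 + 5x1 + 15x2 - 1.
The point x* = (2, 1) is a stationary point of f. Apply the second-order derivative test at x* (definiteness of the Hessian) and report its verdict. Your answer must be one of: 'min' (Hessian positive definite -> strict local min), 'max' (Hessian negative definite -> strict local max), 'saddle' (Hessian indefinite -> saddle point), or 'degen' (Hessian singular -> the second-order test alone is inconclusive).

Compute the Hessian H = grad^2 f:
  H = [[-1, -3], [-3, -9]]
Verify stationarity: grad f(x*) = H x* + g = (0, 0).
Eigenvalues of H: -10, 0.
H has a zero eigenvalue (singular; negative semidefinite but not definite), so H is neither positive definite, negative definite, nor indefinite. The second-order test alone is inconclusive -> degen.
(Indeed, f is constant along the null direction of H through x*, so x* is not a strict local extremum.)

degen


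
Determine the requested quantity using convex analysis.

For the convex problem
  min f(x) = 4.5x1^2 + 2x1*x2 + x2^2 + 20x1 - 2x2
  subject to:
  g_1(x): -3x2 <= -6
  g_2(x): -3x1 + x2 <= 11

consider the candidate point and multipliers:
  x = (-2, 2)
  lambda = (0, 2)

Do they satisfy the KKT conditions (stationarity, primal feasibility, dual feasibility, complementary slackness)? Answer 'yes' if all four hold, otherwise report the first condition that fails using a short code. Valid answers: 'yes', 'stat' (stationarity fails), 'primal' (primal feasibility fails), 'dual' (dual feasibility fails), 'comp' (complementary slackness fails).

Gradient of f: grad f(x) = Q x + c = (6, -2)
Constraint values g_i(x) = a_i^T x - b_i:
  g_1((-2, 2)) = 0
  g_2((-2, 2)) = -3
Stationarity residual: grad f(x) + sum_i lambda_i a_i = (0, 0)
  -> stationarity OK
Primal feasibility (all g_i <= 0): OK
Dual feasibility (all lambda_i >= 0): OK
Complementary slackness (lambda_i * g_i(x) = 0 for all i): FAILS

Verdict: the first failing condition is complementary_slackness -> comp.

comp


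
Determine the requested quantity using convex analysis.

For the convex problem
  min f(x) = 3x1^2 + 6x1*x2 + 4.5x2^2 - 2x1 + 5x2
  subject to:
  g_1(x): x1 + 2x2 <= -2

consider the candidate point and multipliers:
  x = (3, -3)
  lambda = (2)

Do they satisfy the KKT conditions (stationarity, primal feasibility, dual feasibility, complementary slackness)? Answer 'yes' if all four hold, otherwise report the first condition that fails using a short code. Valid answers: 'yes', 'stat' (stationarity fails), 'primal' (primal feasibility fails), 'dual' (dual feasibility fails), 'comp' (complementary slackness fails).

Gradient of f: grad f(x) = Q x + c = (-2, -4)
Constraint values g_i(x) = a_i^T x - b_i:
  g_1((3, -3)) = -1
Stationarity residual: grad f(x) + sum_i lambda_i a_i = (0, 0)
  -> stationarity OK
Primal feasibility (all g_i <= 0): OK
Dual feasibility (all lambda_i >= 0): OK
Complementary slackness (lambda_i * g_i(x) = 0 for all i): FAILS

Verdict: the first failing condition is complementary_slackness -> comp.

comp


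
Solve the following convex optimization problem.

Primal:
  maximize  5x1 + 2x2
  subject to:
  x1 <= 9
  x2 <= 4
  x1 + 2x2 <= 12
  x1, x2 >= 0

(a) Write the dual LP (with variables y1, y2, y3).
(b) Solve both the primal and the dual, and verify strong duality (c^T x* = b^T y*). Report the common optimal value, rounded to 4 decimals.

The standard primal-dual pair for 'max c^T x s.t. A x <= b, x >= 0' is:
  Dual:  min b^T y  s.t.  A^T y >= c,  y >= 0.

So the dual LP is:
  minimize  9y1 + 4y2 + 12y3
  subject to:
    y1 + y3 >= 5
    y2 + 2y3 >= 2
    y1, y2, y3 >= 0

Solving the primal: x* = (9, 1.5).
  primal value c^T x* = 48.
Solving the dual: y* = (4, 0, 1).
  dual value b^T y* = 48.
Strong duality: c^T x* = b^T y*. Confirmed.

48


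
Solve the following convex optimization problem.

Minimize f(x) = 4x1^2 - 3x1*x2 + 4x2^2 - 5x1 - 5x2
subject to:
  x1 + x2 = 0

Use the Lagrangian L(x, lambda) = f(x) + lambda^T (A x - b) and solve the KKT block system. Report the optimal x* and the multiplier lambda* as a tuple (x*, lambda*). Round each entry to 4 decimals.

Form the Lagrangian:
  L(x, lambda) = (1/2) x^T Q x + c^T x + lambda^T (A x - b)
Stationarity (grad_x L = 0): Q x + c + A^T lambda = 0.
Primal feasibility: A x = b.

This gives the KKT block system:
  [ Q   A^T ] [ x     ]   [-c ]
  [ A    0  ] [ lambda ] = [ b ]

Solving the linear system:
  x*      = (0, 0)
  lambda* = (5)
  f(x*)   = 0

x* = (0, 0), lambda* = (5)


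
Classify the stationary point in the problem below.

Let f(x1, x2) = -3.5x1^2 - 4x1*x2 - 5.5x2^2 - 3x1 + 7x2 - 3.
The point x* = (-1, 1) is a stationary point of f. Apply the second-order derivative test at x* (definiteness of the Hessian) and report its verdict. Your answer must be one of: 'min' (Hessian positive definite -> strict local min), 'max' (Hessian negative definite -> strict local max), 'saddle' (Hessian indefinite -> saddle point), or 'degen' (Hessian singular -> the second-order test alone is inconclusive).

Compute the Hessian H = grad^2 f:
  H = [[-7, -4], [-4, -11]]
Verify stationarity: grad f(x*) = H x* + g = (0, 0).
Eigenvalues of H: -13.4721, -4.5279.
Both eigenvalues < 0, so H is negative definite -> x* is a strict local max.

max


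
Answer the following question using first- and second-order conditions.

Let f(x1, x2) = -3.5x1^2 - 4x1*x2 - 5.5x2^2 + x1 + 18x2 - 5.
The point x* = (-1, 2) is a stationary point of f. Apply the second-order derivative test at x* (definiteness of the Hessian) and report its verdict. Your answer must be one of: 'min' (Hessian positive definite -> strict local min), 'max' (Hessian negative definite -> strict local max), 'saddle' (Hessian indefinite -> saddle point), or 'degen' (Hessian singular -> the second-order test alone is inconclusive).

Compute the Hessian H = grad^2 f:
  H = [[-7, -4], [-4, -11]]
Verify stationarity: grad f(x*) = H x* + g = (0, 0).
Eigenvalues of H: -13.4721, -4.5279.
Both eigenvalues < 0, so H is negative definite -> x* is a strict local max.

max


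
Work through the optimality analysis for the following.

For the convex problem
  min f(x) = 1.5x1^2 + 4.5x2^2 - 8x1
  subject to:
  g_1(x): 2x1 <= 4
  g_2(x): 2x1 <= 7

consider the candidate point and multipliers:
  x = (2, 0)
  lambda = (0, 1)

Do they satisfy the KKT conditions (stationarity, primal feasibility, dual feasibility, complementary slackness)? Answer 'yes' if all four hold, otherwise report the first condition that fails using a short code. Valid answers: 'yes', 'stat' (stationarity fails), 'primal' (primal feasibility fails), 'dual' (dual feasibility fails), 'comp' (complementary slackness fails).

Gradient of f: grad f(x) = Q x + c = (-2, 0)
Constraint values g_i(x) = a_i^T x - b_i:
  g_1((2, 0)) = 0
  g_2((2, 0)) = -3
Stationarity residual: grad f(x) + sum_i lambda_i a_i = (0, 0)
  -> stationarity OK
Primal feasibility (all g_i <= 0): OK
Dual feasibility (all lambda_i >= 0): OK
Complementary slackness (lambda_i * g_i(x) = 0 for all i): FAILS

Verdict: the first failing condition is complementary_slackness -> comp.

comp


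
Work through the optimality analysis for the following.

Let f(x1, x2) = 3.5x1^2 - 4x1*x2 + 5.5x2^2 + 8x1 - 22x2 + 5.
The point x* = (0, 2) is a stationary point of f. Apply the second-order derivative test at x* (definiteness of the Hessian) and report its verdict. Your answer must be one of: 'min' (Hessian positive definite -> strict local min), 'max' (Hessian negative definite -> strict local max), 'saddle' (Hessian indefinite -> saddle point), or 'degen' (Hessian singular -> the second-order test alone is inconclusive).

Compute the Hessian H = grad^2 f:
  H = [[7, -4], [-4, 11]]
Verify stationarity: grad f(x*) = H x* + g = (0, 0).
Eigenvalues of H: 4.5279, 13.4721.
Both eigenvalues > 0, so H is positive definite -> x* is a strict local min.

min


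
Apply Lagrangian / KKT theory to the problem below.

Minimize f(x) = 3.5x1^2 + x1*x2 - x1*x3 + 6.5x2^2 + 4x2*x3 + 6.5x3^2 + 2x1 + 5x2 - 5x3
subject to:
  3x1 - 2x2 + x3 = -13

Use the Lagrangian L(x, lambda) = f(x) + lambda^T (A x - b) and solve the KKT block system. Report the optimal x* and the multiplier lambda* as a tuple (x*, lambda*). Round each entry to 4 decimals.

Form the Lagrangian:
  L(x, lambda) = (1/2) x^T Q x + c^T x + lambda^T (A x - b)
Stationarity (grad_x L = 0): Q x + c + A^T lambda = 0.
Primal feasibility: A x = b.

This gives the KKT block system:
  [ Q   A^T ] [ x     ]   [-c ]
  [ A    0  ] [ lambda ] = [ b ]

Solving the linear system:
  x*      = (-3.3579, 1.104, -0.7181)
  lambda* = (6.5611)
  f(x*)   = 43.8448

x* = (-3.3579, 1.104, -0.7181), lambda* = (6.5611)


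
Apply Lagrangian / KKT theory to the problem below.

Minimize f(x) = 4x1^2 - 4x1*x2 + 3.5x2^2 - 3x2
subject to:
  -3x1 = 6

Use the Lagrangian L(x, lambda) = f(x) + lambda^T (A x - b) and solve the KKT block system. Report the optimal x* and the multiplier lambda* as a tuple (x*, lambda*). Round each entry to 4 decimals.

Form the Lagrangian:
  L(x, lambda) = (1/2) x^T Q x + c^T x + lambda^T (A x - b)
Stationarity (grad_x L = 0): Q x + c + A^T lambda = 0.
Primal feasibility: A x = b.

This gives the KKT block system:
  [ Q   A^T ] [ x     ]   [-c ]
  [ A    0  ] [ lambda ] = [ b ]

Solving the linear system:
  x*      = (-2, -0.7143)
  lambda* = (-4.381)
  f(x*)   = 14.2143

x* = (-2, -0.7143), lambda* = (-4.381)


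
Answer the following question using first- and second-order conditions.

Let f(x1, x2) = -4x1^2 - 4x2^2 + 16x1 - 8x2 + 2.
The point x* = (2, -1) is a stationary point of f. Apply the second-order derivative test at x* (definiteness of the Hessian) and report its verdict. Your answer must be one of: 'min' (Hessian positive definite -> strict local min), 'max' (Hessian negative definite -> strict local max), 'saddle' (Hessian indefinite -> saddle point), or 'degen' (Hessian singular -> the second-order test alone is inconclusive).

Compute the Hessian H = grad^2 f:
  H = [[-8, 0], [0, -8]]
Verify stationarity: grad f(x*) = H x* + g = (0, 0).
Eigenvalues of H: -8, -8.
Both eigenvalues < 0, so H is negative definite -> x* is a strict local max.

max


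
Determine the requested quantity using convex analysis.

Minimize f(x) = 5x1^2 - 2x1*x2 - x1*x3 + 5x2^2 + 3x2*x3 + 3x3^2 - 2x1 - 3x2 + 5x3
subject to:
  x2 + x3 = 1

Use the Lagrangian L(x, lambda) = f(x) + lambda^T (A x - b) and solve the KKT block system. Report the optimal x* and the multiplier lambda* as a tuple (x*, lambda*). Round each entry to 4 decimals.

Form the Lagrangian:
  L(x, lambda) = (1/2) x^T Q x + c^T x + lambda^T (A x - b)
Stationarity (grad_x L = 0): Q x + c + A^T lambda = 0.
Primal feasibility: A x = b.

This gives the KKT block system:
  [ Q   A^T ] [ x     ]   [-c ]
  [ A    0  ] [ lambda ] = [ b ]

Solving the linear system:
  x*      = (0.4141, 1.1414, -0.1414)
  lambda* = (-7.1616)
  f(x*)   = 1.101

x* = (0.4141, 1.1414, -0.1414), lambda* = (-7.1616)


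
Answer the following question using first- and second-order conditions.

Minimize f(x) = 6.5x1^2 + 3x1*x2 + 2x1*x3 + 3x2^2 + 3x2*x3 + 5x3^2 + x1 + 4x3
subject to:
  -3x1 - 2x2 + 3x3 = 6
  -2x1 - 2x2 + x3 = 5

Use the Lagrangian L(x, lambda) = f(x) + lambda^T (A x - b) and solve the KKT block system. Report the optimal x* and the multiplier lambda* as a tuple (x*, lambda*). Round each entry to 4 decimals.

Form the Lagrangian:
  L(x, lambda) = (1/2) x^T Q x + c^T x + lambda^T (A x - b)
Stationarity (grad_x L = 0): Q x + c + A^T lambda = 0.
Primal feasibility: A x = b.

This gives the KKT block system:
  [ Q   A^T ] [ x     ]   [-c ]
  [ A    0  ] [ lambda ] = [ b ]

Solving the linear system:
  x*      = (-0.3805, -1.9646, 0.3097)
  lambda* = (2.7788, -8.7788)
  f(x*)   = 14.0398

x* = (-0.3805, -1.9646, 0.3097), lambda* = (2.7788, -8.7788)


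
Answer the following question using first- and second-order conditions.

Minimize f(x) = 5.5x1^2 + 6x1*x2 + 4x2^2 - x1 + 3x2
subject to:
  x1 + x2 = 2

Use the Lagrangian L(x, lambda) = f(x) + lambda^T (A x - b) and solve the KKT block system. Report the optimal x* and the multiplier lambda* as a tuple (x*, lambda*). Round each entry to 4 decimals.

Form the Lagrangian:
  L(x, lambda) = (1/2) x^T Q x + c^T x + lambda^T (A x - b)
Stationarity (grad_x L = 0): Q x + c + A^T lambda = 0.
Primal feasibility: A x = b.

This gives the KKT block system:
  [ Q   A^T ] [ x     ]   [-c ]
  [ A    0  ] [ lambda ] = [ b ]

Solving the linear system:
  x*      = (1.1429, 0.8571)
  lambda* = (-16.7143)
  f(x*)   = 17.4286

x* = (1.1429, 0.8571), lambda* = (-16.7143)


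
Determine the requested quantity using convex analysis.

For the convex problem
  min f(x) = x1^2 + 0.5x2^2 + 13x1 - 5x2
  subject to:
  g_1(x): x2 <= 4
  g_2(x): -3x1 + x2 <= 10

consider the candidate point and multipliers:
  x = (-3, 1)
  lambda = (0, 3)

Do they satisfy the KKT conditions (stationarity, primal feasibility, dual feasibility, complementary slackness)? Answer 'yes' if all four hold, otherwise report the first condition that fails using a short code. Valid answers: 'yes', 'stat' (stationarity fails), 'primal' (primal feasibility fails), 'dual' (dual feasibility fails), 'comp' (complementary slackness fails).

Gradient of f: grad f(x) = Q x + c = (7, -4)
Constraint values g_i(x) = a_i^T x - b_i:
  g_1((-3, 1)) = -3
  g_2((-3, 1)) = 0
Stationarity residual: grad f(x) + sum_i lambda_i a_i = (-2, -1)
  -> stationarity FAILS
Primal feasibility (all g_i <= 0): OK
Dual feasibility (all lambda_i >= 0): OK
Complementary slackness (lambda_i * g_i(x) = 0 for all i): OK

Verdict: the first failing condition is stationarity -> stat.

stat


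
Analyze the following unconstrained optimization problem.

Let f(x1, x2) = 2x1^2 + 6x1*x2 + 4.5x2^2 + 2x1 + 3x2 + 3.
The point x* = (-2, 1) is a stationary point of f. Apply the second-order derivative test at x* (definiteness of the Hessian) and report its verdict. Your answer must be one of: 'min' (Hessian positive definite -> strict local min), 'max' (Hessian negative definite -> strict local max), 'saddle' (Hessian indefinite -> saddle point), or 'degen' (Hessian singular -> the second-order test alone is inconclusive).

Compute the Hessian H = grad^2 f:
  H = [[4, 6], [6, 9]]
Verify stationarity: grad f(x*) = H x* + g = (0, 0).
Eigenvalues of H: 0, 13.
H has a zero eigenvalue (singular; positive semidefinite but not definite), so H is neither positive definite, negative definite, nor indefinite. The second-order test alone is inconclusive -> degen.
(Indeed, f is constant along the null direction of H through x*, so x* is not a strict local extremum.)

degen


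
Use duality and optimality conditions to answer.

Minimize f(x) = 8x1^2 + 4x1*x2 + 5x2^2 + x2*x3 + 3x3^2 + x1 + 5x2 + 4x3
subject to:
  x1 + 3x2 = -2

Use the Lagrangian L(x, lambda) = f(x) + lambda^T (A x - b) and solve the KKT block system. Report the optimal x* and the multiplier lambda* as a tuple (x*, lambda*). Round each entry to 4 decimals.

Form the Lagrangian:
  L(x, lambda) = (1/2) x^T Q x + c^T x + lambda^T (A x - b)
Stationarity (grad_x L = 0): Q x + c + A^T lambda = 0.
Primal feasibility: A x = b.

This gives the KKT block system:
  [ Q   A^T ] [ x     ]   [-c ]
  [ A    0  ] [ lambda ] = [ b ]

Solving the linear system:
  x*      = (0.0642, -0.6881, -0.552)
  lambda* = (0.7253)
  f(x*)   = -2.0668

x* = (0.0642, -0.6881, -0.552), lambda* = (0.7253)


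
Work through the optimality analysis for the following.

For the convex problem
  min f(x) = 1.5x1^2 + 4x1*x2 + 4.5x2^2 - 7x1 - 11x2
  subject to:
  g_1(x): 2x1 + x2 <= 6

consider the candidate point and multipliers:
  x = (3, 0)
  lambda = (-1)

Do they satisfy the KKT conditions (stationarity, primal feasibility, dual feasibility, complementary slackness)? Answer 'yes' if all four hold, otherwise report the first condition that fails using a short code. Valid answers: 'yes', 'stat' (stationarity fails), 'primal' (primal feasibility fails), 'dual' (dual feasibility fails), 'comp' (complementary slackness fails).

Gradient of f: grad f(x) = Q x + c = (2, 1)
Constraint values g_i(x) = a_i^T x - b_i:
  g_1((3, 0)) = 0
Stationarity residual: grad f(x) + sum_i lambda_i a_i = (0, 0)
  -> stationarity OK
Primal feasibility (all g_i <= 0): OK
Dual feasibility (all lambda_i >= 0): FAILS
Complementary slackness (lambda_i * g_i(x) = 0 for all i): OK

Verdict: the first failing condition is dual_feasibility -> dual.

dual


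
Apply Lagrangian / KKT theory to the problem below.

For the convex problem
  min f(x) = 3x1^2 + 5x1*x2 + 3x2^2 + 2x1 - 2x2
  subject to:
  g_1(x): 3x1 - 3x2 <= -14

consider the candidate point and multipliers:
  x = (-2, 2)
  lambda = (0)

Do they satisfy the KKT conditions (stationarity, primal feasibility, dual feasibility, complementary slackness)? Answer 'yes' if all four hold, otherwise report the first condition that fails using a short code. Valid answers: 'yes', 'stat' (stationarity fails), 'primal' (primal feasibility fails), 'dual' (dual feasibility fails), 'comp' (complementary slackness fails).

Gradient of f: grad f(x) = Q x + c = (0, 0)
Constraint values g_i(x) = a_i^T x - b_i:
  g_1((-2, 2)) = 2
Stationarity residual: grad f(x) + sum_i lambda_i a_i = (0, 0)
  -> stationarity OK
Primal feasibility (all g_i <= 0): FAILS
Dual feasibility (all lambda_i >= 0): OK
Complementary slackness (lambda_i * g_i(x) = 0 for all i): OK

Verdict: the first failing condition is primal_feasibility -> primal.

primal


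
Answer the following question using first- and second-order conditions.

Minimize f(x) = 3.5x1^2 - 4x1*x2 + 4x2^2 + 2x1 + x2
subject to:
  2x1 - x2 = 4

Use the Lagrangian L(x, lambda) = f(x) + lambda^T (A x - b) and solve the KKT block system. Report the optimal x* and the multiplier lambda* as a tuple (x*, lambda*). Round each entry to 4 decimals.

Form the Lagrangian:
  L(x, lambda) = (1/2) x^T Q x + c^T x + lambda^T (A x - b)
Stationarity (grad_x L = 0): Q x + c + A^T lambda = 0.
Primal feasibility: A x = b.

This gives the KKT block system:
  [ Q   A^T ] [ x     ]   [-c ]
  [ A    0  ] [ lambda ] = [ b ]

Solving the linear system:
  x*      = (1.913, -0.1739)
  lambda* = (-8.0435)
  f(x*)   = 17.913

x* = (1.913, -0.1739), lambda* = (-8.0435)


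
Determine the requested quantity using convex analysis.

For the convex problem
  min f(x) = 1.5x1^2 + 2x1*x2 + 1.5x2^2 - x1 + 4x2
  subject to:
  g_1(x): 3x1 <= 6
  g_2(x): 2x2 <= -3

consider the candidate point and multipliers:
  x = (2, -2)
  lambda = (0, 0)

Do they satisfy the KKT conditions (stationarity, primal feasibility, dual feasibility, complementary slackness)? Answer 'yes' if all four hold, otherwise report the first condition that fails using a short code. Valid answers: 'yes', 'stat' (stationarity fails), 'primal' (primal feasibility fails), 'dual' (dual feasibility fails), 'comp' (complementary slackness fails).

Gradient of f: grad f(x) = Q x + c = (1, 2)
Constraint values g_i(x) = a_i^T x - b_i:
  g_1((2, -2)) = 0
  g_2((2, -2)) = -1
Stationarity residual: grad f(x) + sum_i lambda_i a_i = (1, 2)
  -> stationarity FAILS
Primal feasibility (all g_i <= 0): OK
Dual feasibility (all lambda_i >= 0): OK
Complementary slackness (lambda_i * g_i(x) = 0 for all i): OK

Verdict: the first failing condition is stationarity -> stat.

stat


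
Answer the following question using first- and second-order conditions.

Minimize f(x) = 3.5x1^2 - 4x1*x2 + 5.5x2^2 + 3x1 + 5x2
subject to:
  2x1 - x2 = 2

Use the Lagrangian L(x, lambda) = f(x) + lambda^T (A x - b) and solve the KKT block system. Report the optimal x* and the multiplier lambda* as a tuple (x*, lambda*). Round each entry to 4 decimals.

Form the Lagrangian:
  L(x, lambda) = (1/2) x^T Q x + c^T x + lambda^T (A x - b)
Stationarity (grad_x L = 0): Q x + c + A^T lambda = 0.
Primal feasibility: A x = b.

This gives the KKT block system:
  [ Q   A^T ] [ x     ]   [-c ]
  [ A    0  ] [ lambda ] = [ b ]

Solving the linear system:
  x*      = (0.6571, -0.6857)
  lambda* = (-5.1714)
  f(x*)   = 4.4429

x* = (0.6571, -0.6857), lambda* = (-5.1714)
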